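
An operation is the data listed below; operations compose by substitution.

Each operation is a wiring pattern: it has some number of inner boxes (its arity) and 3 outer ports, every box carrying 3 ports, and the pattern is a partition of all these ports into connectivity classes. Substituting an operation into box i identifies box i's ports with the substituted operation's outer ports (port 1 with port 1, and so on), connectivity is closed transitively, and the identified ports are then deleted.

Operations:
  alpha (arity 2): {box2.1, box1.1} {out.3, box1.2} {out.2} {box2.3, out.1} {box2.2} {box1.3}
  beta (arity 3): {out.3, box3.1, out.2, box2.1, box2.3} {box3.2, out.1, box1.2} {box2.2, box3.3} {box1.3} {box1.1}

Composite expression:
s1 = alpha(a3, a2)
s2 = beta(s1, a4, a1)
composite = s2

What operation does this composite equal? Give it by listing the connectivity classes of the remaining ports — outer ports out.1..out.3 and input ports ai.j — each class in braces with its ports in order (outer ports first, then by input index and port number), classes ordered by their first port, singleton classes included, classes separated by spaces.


{out.1, a1.2} {out.2, out.3, a1.1, a4.1, a4.3} {a1.3, a4.2} {a2.1, a3.1} {a2.2} {a2.3} {a3.2} {a3.3}

Substituting into beta glues patterns; closure does the rest.
after alpha, the pattern on (a3, a2) reads {out.1, a2.3} {out.2} {out.3, a3.2} {a2.1, a3.1} {a2.2} {a3.3} (out.j = its outer ports)
after beta, the pattern on (a3, a2, a4, a1) reads {out.1, a1.2} {out.2, out.3, a1.1, a4.1, a4.3} {a1.3, a4.2} {a2.1, a3.1} {a2.2} {a2.3} {a3.2} {a3.3} (out.j = its outer ports)


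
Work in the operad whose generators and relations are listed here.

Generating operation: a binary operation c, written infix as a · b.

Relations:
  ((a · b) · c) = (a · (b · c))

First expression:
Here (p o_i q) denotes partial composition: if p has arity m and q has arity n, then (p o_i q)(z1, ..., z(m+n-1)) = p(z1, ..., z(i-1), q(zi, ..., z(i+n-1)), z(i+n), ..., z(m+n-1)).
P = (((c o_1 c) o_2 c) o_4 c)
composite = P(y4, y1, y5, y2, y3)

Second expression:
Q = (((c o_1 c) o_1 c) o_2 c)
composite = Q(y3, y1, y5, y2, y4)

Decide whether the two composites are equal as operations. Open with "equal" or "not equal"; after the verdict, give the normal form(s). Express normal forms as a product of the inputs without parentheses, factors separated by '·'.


not equal: they reduce to y4 · y1 · y5 · y2 · y3 and y3 · y1 · y5 · y2 · y4

In normal form, the first expression is y4 · y1 · y5 · y2 · y3
In normal form, the second expression is y3 · y1 · y5 · y2 · y4
They disagree, so not equal.


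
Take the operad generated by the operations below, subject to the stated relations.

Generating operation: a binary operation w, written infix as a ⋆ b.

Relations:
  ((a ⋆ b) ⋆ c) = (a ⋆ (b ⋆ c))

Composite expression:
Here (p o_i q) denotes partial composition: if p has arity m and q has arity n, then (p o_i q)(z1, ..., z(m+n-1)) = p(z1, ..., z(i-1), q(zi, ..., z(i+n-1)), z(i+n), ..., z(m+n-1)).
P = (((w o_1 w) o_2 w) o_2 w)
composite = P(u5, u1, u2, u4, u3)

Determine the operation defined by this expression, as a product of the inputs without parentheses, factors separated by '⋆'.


u5 ⋆ u1 ⋆ u2 ⋆ u4 ⋆ u3

All parenthesizations of w agree; list the u-inputs left to right.
(u1 ⋆ u2) unparenthesizes to u1 ⋆ u2
((u1 ⋆ u2) ⋆ u4) unparenthesizes to u1 ⋆ u2 ⋆ u4
(u5 ⋆ ((u1 ⋆ u2) ⋆ u4)) unparenthesizes to u5 ⋆ u1 ⋆ u2 ⋆ u4
((u5 ⋆ ((u1 ⋆ u2) ⋆ u4)) ⋆ u3) unparenthesizes to u5 ⋆ u1 ⋆ u2 ⋆ u4 ⋆ u3


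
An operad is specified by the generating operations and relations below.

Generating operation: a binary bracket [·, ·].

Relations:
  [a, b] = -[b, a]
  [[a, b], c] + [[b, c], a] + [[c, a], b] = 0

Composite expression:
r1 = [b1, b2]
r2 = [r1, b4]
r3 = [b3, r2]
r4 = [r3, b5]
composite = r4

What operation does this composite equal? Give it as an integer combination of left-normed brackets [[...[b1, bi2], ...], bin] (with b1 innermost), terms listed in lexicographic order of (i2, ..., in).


-[[[[b1, b2], b4], b3], b5]

Expand each bracket as ab - ba; the b1-initial words give the coefficients.
Composite bracket: [[b3, [[b1, b2], b4]], b5]
Under [a, b] = ab - ba we get 16 signed associative words (2^4 = 16).
Coefficients come from the b1-initial words:
  b1b2b4b3b5 (sign -1) contributes -[[[[b1, b2], b4], b3], b5]


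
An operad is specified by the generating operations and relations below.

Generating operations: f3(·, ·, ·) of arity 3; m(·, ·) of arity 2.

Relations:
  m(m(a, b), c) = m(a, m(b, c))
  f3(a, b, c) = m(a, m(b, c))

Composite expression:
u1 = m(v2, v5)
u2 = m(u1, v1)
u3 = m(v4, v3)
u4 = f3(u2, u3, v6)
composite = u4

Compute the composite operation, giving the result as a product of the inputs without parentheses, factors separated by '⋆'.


v2 ⋆ v5 ⋆ v1 ⋆ v4 ⋆ v3 ⋆ v6

All parenthesizations of f3 agree; list the v-inputs left to right.
m(v2, v5) reduces to v2 ⋆ v5
m(m(v2, v5), v1) reduces to v2 ⋆ v5 ⋆ v1
m(v4, v3) reduces to v4 ⋆ v3
f3(m(m(v2, v5), v1), m(v4, v3), v6) reduces to v2 ⋆ v5 ⋆ v1 ⋆ v4 ⋆ v3 ⋆ v6


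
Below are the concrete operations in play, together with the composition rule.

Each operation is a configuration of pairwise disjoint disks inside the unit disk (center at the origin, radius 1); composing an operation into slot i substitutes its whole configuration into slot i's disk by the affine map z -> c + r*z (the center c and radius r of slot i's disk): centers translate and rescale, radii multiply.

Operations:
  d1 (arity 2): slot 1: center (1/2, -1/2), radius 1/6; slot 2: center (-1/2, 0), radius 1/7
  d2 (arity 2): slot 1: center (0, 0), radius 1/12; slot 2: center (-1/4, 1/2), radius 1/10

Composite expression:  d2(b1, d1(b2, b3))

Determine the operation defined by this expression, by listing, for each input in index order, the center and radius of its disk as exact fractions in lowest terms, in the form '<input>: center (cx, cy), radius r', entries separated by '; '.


b1: center (0, 0), radius 1/12; b2: center (-1/5, 9/20), radius 1/60; b3: center (-3/10, 1/2), radius 1/70


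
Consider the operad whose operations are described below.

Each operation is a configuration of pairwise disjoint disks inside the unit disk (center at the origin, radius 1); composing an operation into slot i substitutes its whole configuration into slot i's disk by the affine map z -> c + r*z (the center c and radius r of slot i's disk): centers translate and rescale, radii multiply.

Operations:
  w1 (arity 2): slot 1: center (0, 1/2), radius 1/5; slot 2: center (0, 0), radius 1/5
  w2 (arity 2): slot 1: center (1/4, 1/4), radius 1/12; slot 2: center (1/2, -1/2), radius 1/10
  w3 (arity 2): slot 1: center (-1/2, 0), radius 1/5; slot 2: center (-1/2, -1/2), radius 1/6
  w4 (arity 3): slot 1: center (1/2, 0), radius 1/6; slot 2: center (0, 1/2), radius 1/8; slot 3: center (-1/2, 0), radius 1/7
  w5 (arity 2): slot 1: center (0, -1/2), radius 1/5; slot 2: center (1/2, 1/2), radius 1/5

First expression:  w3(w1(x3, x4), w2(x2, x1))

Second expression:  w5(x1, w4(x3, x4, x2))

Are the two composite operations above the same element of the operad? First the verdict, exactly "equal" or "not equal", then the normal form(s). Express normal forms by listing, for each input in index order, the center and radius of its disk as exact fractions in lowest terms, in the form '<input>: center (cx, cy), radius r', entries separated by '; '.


not equal: they reduce to x1: center (-5/12, -7/12), radius 1/60; x2: center (-11/24, -11/24), radius 1/72; x3: center (-1/2, 1/10), radius 1/25; x4: center (-1/2, 0), radius 1/25 and x1: center (0, -1/2), radius 1/5; x2: center (2/5, 1/2), radius 1/35; x3: center (3/5, 1/2), radius 1/30; x4: center (1/2, 3/5), radius 1/40


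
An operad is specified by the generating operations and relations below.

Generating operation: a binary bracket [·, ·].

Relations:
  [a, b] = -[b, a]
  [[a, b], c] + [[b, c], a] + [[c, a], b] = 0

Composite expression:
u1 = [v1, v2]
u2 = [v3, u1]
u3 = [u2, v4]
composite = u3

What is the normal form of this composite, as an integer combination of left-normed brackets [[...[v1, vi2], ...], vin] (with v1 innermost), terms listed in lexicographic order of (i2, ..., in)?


-[[[v1, v2], v3], v4]

A multilinear Lie element is pinned by v1-initial words (v1 innermost).
Composite bracket: [[v3, [v1, v2]], v4]
Expanding via [a, b] = ab - ba: 8 signed words (2^3 = 8).
Only words starting with v1 matter:
  the word v1v2v3v4 carries sign -1 and contributes -[[[v1, v2], v3], v4]


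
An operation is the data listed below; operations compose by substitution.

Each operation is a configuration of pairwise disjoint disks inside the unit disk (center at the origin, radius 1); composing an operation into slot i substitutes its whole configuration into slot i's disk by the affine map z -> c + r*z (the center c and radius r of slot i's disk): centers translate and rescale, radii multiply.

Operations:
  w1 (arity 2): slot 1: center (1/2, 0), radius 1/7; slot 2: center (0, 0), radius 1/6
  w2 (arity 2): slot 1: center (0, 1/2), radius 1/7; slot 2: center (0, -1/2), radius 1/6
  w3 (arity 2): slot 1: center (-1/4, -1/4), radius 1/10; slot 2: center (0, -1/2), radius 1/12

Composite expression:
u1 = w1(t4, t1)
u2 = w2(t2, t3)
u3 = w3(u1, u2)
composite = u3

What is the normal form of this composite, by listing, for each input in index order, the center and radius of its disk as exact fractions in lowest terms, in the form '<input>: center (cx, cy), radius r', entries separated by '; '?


t1: center (-1/4, -1/4), radius 1/60; t2: center (0, -11/24), radius 1/84; t3: center (0, -13/24), radius 1/72; t4: center (-1/5, -1/4), radius 1/70

Each t-disk chains the slot maps above it in w3; radii multiply.
t4 passes through 2 substitutions, ending at center (-1/5, -1/4), radius 1/70
t1 passes through 2 substitutions, ending at center (-1/4, -1/4), radius 1/60
t2 passes through 2 substitutions, ending at center (0, -11/24), radius 1/84
t3 passes through 2 substitutions, ending at center (0, -13/24), radius 1/72


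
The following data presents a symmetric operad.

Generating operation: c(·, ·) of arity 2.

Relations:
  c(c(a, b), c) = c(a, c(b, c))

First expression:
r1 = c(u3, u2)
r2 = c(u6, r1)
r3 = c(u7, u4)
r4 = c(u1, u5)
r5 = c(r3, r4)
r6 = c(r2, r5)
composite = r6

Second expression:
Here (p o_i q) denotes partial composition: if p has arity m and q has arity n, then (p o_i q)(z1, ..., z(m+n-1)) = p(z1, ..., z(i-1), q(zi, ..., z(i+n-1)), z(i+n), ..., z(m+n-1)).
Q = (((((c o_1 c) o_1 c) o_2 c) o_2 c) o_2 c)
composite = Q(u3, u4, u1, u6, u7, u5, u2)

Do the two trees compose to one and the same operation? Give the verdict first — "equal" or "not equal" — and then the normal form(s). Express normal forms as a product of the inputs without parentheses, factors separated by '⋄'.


not equal: they reduce to u6 ⋄ u3 ⋄ u2 ⋄ u7 ⋄ u4 ⋄ u1 ⋄ u5 and u3 ⋄ u4 ⋄ u1 ⋄ u6 ⋄ u7 ⋄ u5 ⋄ u2


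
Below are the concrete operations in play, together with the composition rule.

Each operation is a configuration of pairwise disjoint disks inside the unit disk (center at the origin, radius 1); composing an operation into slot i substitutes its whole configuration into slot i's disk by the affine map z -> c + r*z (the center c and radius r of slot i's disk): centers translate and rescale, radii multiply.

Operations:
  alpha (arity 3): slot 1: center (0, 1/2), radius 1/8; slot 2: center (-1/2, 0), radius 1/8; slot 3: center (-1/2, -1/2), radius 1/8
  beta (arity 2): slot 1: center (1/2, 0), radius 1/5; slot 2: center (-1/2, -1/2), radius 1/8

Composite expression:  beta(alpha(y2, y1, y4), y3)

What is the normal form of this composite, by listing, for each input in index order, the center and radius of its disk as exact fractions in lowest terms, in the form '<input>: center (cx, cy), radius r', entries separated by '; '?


Follow each y-input down from beta: c' goes to c + r*c', radius to r*r'.
y2 passes through 2 substitutions, ending at center (1/2, 1/10), radius 1/40
y1 passes through 2 substitutions, ending at center (2/5, 0), radius 1/40
y4 passes through 2 substitutions, ending at center (2/5, -1/10), radius 1/40
y3 passes through 1 substitution, ending at center (-1/2, -1/2), radius 1/8

y1: center (2/5, 0), radius 1/40; y2: center (1/2, 1/10), radius 1/40; y3: center (-1/2, -1/2), radius 1/8; y4: center (2/5, -1/10), radius 1/40


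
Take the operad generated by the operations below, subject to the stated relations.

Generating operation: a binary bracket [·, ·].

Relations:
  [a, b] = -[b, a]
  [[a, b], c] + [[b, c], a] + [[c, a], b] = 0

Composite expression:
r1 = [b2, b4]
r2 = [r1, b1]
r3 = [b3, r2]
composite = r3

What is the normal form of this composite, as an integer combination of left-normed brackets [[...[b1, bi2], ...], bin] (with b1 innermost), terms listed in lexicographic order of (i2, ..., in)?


[[[b1, b2], b4], b3] - [[[b1, b4], b2], b3]


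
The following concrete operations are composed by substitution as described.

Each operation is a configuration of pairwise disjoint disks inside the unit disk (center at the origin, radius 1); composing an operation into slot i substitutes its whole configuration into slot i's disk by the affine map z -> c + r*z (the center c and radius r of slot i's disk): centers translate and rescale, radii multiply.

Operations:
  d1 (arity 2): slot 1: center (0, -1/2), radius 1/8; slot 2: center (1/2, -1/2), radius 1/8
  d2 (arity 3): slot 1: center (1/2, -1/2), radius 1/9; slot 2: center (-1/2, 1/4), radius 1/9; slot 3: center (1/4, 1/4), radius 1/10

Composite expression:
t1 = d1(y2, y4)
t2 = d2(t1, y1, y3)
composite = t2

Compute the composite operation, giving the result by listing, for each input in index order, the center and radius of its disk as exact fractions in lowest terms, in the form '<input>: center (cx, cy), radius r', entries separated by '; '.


y1: center (-1/2, 1/4), radius 1/9; y2: center (1/2, -5/9), radius 1/72; y3: center (1/4, 1/4), radius 1/10; y4: center (5/9, -5/9), radius 1/72


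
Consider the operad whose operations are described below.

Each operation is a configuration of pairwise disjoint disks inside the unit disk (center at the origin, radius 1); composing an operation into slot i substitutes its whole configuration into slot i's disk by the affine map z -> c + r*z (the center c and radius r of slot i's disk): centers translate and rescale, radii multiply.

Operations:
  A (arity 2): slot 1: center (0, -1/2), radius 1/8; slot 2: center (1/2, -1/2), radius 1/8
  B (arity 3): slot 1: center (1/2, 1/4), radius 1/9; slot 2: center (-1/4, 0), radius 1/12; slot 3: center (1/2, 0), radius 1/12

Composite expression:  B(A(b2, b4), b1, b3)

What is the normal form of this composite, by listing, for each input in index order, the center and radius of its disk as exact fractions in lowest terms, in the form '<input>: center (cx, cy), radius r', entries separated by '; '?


b1: center (-1/4, 0), radius 1/12; b2: center (1/2, 7/36), radius 1/72; b3: center (1/2, 0), radius 1/12; b4: center (5/9, 7/36), radius 1/72


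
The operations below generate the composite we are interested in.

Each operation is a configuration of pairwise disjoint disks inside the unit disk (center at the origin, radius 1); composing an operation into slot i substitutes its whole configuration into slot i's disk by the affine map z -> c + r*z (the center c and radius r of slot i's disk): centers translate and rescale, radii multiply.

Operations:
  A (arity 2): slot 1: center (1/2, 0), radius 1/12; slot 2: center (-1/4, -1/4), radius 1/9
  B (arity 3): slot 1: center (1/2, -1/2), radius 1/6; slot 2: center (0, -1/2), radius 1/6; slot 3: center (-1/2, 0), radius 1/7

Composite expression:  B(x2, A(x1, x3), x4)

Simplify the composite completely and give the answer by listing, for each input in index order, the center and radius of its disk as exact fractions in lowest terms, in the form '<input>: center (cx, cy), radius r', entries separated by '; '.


x1: center (1/12, -1/2), radius 1/72; x2: center (1/2, -1/2), radius 1/6; x3: center (-1/24, -13/24), radius 1/54; x4: center (-1/2, 0), radius 1/7

Affine substitution under B: radii multiply and x-centers shift.
x2 passes through 1 substitution, ending at center (1/2, -1/2), radius 1/6
x1 passes through 2 substitutions, ending at center (1/12, -1/2), radius 1/72
x3 passes through 2 substitutions, ending at center (-1/24, -13/24), radius 1/54
x4 passes through 1 substitution, ending at center (-1/2, 0), radius 1/7


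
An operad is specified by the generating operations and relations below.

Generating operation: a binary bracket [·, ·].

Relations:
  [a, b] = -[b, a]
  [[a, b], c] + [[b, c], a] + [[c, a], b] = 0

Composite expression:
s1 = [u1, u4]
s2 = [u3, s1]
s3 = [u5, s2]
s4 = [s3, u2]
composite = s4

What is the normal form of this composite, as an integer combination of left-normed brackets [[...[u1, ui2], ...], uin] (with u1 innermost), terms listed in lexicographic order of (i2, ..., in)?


Left-normed coefficients sit on the u1-initial expansion words.
Composite bracket: [[u5, [u3, [u1, u4]]], u2]
Each bracket splits as ab - ba, giving 16 signed words (2^4 = 16).
Coefficients come from the u1-initial words:
  word u1u4u3u5u2 has sign +1, contributing +[[[[u1, u4], u3], u5], u2]

[[[[u1, u4], u3], u5], u2]


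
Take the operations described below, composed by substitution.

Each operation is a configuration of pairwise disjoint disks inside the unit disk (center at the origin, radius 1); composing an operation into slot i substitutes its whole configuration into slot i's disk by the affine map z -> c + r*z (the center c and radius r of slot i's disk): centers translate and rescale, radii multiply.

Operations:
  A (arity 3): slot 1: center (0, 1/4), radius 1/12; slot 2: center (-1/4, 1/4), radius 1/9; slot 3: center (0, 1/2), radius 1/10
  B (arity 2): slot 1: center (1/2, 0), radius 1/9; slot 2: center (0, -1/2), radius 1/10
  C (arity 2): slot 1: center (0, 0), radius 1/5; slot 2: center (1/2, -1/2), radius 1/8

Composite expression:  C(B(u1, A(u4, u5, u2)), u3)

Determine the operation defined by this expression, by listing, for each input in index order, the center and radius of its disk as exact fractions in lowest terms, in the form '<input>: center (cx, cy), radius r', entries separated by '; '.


u1: center (1/10, 0), radius 1/45; u2: center (0, -9/100), radius 1/500; u3: center (1/2, -1/2), radius 1/8; u4: center (0, -19/200), radius 1/600; u5: center (-1/200, -19/200), radius 1/450

Each u-disk chains the slot maps above it in C; radii multiply.
input u1: composing its 2 substitution steps yields center (1/10, 0), radius 1/45
input u4: composing its 3 substitution steps yields center (0, -19/200), radius 1/600
input u5: composing its 3 substitution steps yields center (-1/200, -19/200), radius 1/450
input u2: composing its 3 substitution steps yields center (0, -9/100), radius 1/500
input u3: composing its 1 substitution step yields center (1/2, -1/2), radius 1/8


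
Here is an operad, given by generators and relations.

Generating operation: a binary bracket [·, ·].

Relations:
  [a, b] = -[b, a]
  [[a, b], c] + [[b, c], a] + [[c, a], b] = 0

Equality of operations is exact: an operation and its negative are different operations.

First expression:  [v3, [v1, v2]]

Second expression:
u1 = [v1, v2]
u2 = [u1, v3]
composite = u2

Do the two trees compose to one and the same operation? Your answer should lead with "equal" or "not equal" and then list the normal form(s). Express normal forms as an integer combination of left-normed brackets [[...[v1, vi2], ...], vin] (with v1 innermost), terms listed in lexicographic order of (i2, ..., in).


Normal form of the first expression: -[[v1, v2], v3]
Normal form of the second expression: [[v1, v2], v3]
Different reductions; not equal.

not equal: they reduce to -[[v1, v2], v3] and [[v1, v2], v3]


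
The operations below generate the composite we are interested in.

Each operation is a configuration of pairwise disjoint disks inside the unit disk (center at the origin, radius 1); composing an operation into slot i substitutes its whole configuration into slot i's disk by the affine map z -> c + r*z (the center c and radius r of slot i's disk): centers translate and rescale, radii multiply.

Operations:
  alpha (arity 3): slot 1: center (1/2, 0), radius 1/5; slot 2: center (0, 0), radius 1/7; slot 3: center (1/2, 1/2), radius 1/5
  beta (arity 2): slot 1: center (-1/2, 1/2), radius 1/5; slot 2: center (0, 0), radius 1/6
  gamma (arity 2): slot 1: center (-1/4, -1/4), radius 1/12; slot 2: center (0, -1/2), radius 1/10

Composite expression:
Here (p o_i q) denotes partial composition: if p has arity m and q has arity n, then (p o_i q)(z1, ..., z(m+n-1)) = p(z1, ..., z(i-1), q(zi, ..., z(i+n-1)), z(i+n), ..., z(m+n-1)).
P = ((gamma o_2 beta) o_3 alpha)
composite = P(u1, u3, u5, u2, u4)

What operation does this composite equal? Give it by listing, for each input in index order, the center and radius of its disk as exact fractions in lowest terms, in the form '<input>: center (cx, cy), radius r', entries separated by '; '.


Nesting under gamma composes maps z -> c + r*z down each u-path.
u1: after 1 affine step, its disk has center (-1/4, -1/4), radius 1/12
u3: after 2 affine steps, its disk has center (-1/20, -9/20), radius 1/50
u5: after 3 affine steps, its disk has center (1/120, -1/2), radius 1/300
u2: after 3 affine steps, its disk has center (0, -1/2), radius 1/420
u4: after 3 affine steps, its disk has center (1/120, -59/120), radius 1/300

u1: center (-1/4, -1/4), radius 1/12; u2: center (0, -1/2), radius 1/420; u3: center (-1/20, -9/20), radius 1/50; u4: center (1/120, -59/120), radius 1/300; u5: center (1/120, -1/2), radius 1/300


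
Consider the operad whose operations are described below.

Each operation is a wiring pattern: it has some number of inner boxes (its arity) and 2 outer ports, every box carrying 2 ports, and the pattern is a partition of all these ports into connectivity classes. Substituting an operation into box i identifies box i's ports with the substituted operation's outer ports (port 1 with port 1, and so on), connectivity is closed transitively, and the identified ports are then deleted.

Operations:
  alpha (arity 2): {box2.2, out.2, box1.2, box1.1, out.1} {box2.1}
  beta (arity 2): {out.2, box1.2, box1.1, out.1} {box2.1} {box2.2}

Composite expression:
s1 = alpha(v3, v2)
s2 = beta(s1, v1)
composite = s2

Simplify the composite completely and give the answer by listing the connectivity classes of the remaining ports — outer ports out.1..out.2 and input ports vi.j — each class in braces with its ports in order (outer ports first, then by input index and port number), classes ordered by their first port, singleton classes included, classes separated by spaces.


{out.1, out.2, v2.2, v3.1, v3.2} {v1.1} {v1.2} {v2.1}

After gluing at beta, chains via deleted ports link the v-ports.
through alpha, on inputs (v3, v2): {out.1, out.2, v2.2, v3.1, v3.2} {v2.1} (out.j = stage outer ports)
through beta, on inputs (v3, v2, v1): {out.1, out.2, v2.2, v3.1, v3.2} {v1.1} {v1.2} {v2.1} (out.j = stage outer ports)


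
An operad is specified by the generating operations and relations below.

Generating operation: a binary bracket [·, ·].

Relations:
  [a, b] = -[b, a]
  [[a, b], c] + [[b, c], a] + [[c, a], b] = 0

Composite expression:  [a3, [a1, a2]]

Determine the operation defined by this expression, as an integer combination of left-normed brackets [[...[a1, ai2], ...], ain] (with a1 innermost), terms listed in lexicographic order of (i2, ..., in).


-[[a1, a2], a3]

A multilinear Lie element is pinned by a1-initial words (a1 innermost).
Composite bracket: [a3, [a1, a2]]
Under [a, b] = ab - ba we get 4 signed associative words (2^2 = 4).
Keep just the words that open with a1:
  the word a1a2a3 carries sign -1 and contributes -[[a1, a2], a3]


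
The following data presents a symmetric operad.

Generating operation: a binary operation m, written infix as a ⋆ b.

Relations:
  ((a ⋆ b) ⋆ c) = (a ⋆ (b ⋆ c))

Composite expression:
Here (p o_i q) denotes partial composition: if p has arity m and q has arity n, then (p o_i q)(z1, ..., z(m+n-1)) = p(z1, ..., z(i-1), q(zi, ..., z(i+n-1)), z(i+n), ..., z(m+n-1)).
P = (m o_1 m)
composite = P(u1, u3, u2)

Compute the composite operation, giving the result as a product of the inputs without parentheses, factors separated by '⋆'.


u1 ⋆ u3 ⋆ u2

Every regrouping of m is equal, so read the u-inputs in written order.
(u1 ⋆ u3) flattens to u1 ⋆ u3
((u1 ⋆ u3) ⋆ u2) flattens to u1 ⋆ u3 ⋆ u2


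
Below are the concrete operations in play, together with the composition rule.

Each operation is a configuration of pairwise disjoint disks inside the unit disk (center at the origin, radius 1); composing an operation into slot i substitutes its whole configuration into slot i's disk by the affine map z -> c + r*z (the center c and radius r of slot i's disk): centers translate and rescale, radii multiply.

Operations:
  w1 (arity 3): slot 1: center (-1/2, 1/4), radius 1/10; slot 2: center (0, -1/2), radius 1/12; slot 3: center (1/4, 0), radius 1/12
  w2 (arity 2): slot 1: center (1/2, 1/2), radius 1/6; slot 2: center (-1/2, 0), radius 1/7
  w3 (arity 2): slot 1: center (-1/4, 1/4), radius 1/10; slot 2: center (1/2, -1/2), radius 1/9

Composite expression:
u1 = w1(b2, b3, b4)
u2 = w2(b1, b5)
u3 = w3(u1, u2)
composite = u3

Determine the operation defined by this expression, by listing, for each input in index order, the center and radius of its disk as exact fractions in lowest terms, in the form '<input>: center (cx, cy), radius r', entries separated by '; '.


Each b-disk chains the slot maps above it in w3; radii multiply.
tracing b2 down its 2-map path: center (-3/10, 11/40), radius 1/100
tracing b3 down its 2-map path: center (-1/4, 1/5), radius 1/120
tracing b4 down its 2-map path: center (-9/40, 1/4), radius 1/120
tracing b1 down its 2-map path: center (5/9, -4/9), radius 1/54
tracing b5 down its 2-map path: center (4/9, -1/2), radius 1/63

b1: center (5/9, -4/9), radius 1/54; b2: center (-3/10, 11/40), radius 1/100; b3: center (-1/4, 1/5), radius 1/120; b4: center (-9/40, 1/4), radius 1/120; b5: center (4/9, -1/2), radius 1/63


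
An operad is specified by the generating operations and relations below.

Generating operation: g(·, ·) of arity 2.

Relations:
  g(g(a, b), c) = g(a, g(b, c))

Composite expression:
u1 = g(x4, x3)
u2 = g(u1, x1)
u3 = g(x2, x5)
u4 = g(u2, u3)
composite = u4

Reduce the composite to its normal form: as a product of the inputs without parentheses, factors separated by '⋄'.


x4 ⋄ x3 ⋄ x1 ⋄ x2 ⋄ x5

Associativity of g dissolves the nesting; only the x-input order survives.
g(x4, x3) collapses to x4 ⋄ x3
g(g(x4, x3), x1) collapses to x4 ⋄ x3 ⋄ x1
g(x2, x5) collapses to x2 ⋄ x5
g(g(g(x4, x3), x1), g(x2, x5)) collapses to x4 ⋄ x3 ⋄ x1 ⋄ x2 ⋄ x5


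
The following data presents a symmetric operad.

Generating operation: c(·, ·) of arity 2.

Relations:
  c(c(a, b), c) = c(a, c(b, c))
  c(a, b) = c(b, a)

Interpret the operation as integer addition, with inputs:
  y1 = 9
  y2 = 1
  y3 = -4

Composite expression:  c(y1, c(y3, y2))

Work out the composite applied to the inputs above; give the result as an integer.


6

c(y3, y2) = -3
c(y1, c(y3, y2)) = 6


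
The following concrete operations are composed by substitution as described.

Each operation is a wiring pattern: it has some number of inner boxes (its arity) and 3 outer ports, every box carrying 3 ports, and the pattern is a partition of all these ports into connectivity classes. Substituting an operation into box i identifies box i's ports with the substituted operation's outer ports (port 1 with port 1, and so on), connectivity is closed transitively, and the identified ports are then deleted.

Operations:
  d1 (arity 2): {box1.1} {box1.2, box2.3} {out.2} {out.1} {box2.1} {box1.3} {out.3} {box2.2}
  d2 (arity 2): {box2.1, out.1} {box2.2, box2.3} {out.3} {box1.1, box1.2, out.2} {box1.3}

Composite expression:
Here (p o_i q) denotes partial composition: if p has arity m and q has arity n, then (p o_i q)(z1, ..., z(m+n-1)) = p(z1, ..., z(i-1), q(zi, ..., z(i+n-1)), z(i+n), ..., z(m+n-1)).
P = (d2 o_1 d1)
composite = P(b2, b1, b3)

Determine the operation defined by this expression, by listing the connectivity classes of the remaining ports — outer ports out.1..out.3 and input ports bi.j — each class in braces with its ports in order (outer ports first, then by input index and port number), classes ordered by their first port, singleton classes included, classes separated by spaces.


{out.1, b3.1} {out.2} {out.3} {b1.1} {b1.2} {b1.3, b2.2} {b2.1} {b2.3} {b3.2, b3.3}


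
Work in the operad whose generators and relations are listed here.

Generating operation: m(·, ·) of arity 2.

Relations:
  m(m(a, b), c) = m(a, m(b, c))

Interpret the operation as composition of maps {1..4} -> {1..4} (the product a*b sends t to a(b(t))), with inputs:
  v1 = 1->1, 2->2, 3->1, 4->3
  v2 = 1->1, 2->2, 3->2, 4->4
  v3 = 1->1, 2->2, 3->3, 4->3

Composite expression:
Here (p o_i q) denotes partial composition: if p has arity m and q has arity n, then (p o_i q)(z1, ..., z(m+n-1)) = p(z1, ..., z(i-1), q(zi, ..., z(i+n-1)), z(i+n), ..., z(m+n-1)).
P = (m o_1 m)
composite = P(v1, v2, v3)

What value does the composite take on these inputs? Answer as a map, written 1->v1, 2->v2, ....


m(v1, v2) = 1->1, 2->2, 3->2, 4->3
m(m(v1, v2), v3) = 1->1, 2->2, 3->2, 4->2

1->1, 2->2, 3->2, 4->2


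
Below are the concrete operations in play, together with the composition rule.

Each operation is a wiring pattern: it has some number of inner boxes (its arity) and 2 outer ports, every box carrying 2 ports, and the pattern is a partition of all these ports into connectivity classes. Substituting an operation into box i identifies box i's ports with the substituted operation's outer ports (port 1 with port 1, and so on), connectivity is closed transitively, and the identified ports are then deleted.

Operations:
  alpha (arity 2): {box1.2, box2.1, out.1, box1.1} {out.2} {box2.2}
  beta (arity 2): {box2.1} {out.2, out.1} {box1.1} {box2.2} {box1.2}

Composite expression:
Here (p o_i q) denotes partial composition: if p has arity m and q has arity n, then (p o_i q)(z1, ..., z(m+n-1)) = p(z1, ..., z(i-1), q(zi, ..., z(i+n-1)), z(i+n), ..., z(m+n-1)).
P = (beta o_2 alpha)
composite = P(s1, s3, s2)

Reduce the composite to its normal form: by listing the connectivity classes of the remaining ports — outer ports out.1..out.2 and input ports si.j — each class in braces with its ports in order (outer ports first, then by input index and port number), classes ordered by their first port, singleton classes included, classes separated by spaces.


{out.1, out.2} {s1.1} {s1.2} {s2.1, s3.1, s3.2} {s2.2}

Connectivity passes through glued beta-boundaries; trace each wire chain.
alpha over (s3, s2) gives {out.1, s2.1, s3.1, s3.2} {out.2} {s2.2}, out.j being that stage's outer ports
beta over (s1, s3, s2) gives {out.1, out.2} {s1.1} {s1.2} {s2.1, s3.1, s3.2} {s2.2}, out.j being that stage's outer ports


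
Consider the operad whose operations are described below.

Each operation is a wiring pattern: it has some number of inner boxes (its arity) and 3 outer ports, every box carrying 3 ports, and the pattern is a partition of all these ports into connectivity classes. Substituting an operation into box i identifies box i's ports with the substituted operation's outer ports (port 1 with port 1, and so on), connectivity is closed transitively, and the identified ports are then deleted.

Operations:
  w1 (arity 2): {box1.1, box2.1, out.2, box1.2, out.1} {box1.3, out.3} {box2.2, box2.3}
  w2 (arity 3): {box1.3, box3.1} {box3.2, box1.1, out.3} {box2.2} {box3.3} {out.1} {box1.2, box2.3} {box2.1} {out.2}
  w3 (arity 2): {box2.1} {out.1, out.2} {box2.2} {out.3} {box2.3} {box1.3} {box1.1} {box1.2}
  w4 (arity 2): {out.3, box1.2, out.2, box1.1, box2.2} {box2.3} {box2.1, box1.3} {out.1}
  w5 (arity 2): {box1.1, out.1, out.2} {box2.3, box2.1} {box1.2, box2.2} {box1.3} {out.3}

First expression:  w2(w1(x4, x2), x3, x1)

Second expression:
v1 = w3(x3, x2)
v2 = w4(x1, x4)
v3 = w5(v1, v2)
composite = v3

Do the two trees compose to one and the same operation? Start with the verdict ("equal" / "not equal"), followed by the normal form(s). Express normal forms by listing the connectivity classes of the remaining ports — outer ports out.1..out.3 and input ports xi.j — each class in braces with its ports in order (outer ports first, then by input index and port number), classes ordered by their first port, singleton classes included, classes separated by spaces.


In normal form, the first expression is {out.1} {out.2} {out.3, x1.2, x2.1, x3.3, x4.1, x4.2} {x1.1, x4.3} {x1.3} {x2.2, x2.3} {x3.1} {x3.2}
In normal form, the second expression is {out.1, out.2, x1.1, x1.2, x4.2} {out.3} {x1.3, x4.1} {x2.1} {x2.2} {x2.3} {x3.1} {x3.2} {x3.3} {x4.3}
Distinct normal forms: not equal.

not equal — first {out.1} {out.2} {out.3, x1.2, x2.1, x3.3, x4.1, x4.2} {x1.1, x4.3} {x1.3} {x2.2, x2.3} {x3.1} {x3.2}, second {out.1, out.2, x1.1, x1.2, x4.2} {out.3} {x1.3, x4.1} {x2.1} {x2.2} {x2.3} {x3.1} {x3.2} {x3.3} {x4.3}


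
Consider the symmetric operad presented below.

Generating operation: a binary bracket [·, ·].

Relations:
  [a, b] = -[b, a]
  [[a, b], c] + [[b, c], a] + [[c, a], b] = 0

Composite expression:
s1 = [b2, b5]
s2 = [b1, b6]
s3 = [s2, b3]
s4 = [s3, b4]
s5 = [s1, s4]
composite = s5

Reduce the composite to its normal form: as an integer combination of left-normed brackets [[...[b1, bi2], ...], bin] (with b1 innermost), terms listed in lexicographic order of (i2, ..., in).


-[[[[[b1, b6], b3], b4], b2], b5] + [[[[[b1, b6], b3], b4], b5], b2]


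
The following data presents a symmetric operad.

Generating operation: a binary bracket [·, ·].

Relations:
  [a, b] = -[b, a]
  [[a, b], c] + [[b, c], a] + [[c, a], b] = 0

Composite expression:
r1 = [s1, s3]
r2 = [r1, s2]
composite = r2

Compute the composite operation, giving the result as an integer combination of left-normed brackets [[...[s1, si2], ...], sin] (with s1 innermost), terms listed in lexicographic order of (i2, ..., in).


[[s1, s3], s2]

Skip Jacobi rewriting: expand, keep s1-initial words, read off terms.
Composite bracket: [[s1, s3], s2]
Applying ab - ba throughout gives 4 signed words (2^2 = 4).
Collect the words opening with s1:
  word s1s3s2 has sign +1, contributing +[[s1, s3], s2]


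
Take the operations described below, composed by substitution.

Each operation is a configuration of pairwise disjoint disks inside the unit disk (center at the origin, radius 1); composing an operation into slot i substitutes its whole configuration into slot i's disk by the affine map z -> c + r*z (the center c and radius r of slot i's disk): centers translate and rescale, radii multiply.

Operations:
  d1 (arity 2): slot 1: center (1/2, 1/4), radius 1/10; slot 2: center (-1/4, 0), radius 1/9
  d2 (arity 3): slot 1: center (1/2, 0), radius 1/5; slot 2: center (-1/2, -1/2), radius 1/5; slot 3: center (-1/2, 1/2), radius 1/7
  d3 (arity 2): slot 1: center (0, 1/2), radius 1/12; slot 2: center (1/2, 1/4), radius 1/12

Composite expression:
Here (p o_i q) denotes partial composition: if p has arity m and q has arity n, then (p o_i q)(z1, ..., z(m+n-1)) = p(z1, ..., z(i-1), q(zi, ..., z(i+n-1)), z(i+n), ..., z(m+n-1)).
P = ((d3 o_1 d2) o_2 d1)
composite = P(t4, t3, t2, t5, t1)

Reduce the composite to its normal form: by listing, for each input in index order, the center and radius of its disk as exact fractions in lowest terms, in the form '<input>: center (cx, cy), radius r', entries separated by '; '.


t1: center (1/2, 1/4), radius 1/12; t2: center (-11/240, 11/24), radius 1/540; t3: center (-1/30, 37/80), radius 1/600; t4: center (1/24, 1/2), radius 1/60; t5: center (-1/24, 13/24), radius 1/84


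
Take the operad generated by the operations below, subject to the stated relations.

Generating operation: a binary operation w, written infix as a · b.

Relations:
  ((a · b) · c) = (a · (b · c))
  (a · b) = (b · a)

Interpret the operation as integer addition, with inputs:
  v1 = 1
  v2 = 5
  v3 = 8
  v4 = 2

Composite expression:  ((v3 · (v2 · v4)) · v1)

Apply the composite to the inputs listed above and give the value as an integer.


16

(v2 · v4) = 7
(v3 · (v2 · v4)) = 15
((v3 · (v2 · v4)) · v1) = 16


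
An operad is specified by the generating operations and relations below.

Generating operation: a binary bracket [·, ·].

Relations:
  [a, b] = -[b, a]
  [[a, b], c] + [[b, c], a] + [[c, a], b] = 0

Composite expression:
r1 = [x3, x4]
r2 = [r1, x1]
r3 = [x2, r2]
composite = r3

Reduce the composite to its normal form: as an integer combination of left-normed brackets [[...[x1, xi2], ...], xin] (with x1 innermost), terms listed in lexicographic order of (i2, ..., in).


[[[x1, x3], x4], x2] - [[[x1, x4], x3], x2]

Antisymmetry and Jacobi reduce to x1-anchored left-normed brackets.
Composite bracket: [x2, [[x3, x4], x1]]
The bracket unfolds into 8 signed words via [a, b] = ab - ba (2^3 = 8).
Words beginning with x1 determine it all:
  sign of x1x3x4x2 is +1, so it contributes +[[[x1, x3], x4], x2]
  sign of x1x4x3x2 is -1, so it contributes -[[[x1, x4], x3], x2]


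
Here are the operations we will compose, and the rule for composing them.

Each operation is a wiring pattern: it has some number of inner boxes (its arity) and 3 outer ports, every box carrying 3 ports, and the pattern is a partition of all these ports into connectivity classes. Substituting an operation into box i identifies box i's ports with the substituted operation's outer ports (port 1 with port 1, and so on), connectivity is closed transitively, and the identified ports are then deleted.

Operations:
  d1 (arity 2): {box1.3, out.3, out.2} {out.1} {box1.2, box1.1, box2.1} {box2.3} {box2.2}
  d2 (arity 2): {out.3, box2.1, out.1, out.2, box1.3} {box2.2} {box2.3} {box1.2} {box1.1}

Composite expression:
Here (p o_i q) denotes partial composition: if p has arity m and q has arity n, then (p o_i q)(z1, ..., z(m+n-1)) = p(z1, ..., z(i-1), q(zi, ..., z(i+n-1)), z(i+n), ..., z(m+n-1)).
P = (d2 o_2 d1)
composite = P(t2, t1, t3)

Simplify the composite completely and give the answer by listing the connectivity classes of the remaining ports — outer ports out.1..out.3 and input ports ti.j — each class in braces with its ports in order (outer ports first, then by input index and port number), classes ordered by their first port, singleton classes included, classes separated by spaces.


{out.1, out.2, out.3, t2.3} {t1.1, t1.2, t3.1} {t1.3} {t2.1} {t2.2} {t3.2} {t3.3}

Two ports join when wires chain via d2-identified ports.
after d1, the pattern on (t1, t3) reads {out.1} {out.2, out.3, t1.3} {t1.1, t1.2, t3.1} {t3.2} {t3.3} (out.j = its outer ports)
after d2, the pattern on (t2, t1, t3) reads {out.1, out.2, out.3, t2.3} {t1.1, t1.2, t3.1} {t1.3} {t2.1} {t2.2} {t3.2} {t3.3} (out.j = its outer ports)


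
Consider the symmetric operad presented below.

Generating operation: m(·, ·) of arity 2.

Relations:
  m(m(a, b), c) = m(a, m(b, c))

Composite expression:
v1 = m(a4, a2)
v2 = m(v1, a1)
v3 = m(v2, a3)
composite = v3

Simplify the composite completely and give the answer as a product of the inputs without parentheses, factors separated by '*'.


a4 * a2 * a1 * a3

The m-tree's shape is irrelevant; the a-reading-order decides.
m(a4, a2) unparenthesizes to a4 * a2
m(m(a4, a2), a1) unparenthesizes to a4 * a2 * a1
m(m(m(a4, a2), a1), a3) unparenthesizes to a4 * a2 * a1 * a3


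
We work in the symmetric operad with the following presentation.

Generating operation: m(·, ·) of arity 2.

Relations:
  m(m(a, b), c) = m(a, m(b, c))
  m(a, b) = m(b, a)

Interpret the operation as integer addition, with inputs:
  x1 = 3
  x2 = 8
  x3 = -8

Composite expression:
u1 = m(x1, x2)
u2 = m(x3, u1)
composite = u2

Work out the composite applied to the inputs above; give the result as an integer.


3

m(x1, x2) = 11
m(x3, m(x1, x2)) = 3
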